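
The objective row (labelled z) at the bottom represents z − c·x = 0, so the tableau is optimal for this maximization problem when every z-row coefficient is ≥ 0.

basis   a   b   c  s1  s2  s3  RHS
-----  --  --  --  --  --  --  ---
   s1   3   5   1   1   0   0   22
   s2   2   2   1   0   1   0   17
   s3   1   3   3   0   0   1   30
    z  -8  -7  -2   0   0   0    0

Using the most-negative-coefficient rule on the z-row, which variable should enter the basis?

a

Negative z-row entries: a: -8, b: -7, c: -2.
The most negative is -8 in column a, so a enters.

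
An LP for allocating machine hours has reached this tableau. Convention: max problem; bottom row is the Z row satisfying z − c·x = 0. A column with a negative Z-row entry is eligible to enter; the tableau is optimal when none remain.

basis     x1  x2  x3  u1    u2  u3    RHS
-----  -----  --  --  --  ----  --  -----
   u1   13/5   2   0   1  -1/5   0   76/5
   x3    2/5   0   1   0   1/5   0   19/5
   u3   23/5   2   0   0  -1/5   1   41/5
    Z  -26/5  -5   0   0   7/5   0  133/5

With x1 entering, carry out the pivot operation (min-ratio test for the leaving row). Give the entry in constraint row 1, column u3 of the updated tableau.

Ratio test on column x1 — row 1: (76/5)/(13/5) = 76/13; row 2: (19/5)/(2/5) = 19/2; row 3: (41/5)/(23/5) = 41/23. Minimum is 41/23 at row 3 (u3 leaves); pivot element 23/5.
Divide row 3 by 23/5; eliminate column x1 from the other rows.
Row 1 update in column u3: 0 − (13/5)·(5/23) = -13/23.

-13/23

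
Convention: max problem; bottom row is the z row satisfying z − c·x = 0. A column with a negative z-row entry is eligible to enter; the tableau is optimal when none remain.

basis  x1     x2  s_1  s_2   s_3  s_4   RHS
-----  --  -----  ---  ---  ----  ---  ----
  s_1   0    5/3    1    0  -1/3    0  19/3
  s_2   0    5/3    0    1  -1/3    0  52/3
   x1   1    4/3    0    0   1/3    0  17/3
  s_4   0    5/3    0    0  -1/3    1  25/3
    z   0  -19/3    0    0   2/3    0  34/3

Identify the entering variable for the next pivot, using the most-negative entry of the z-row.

Negative z-row entries: x2: -19/3.
The most negative is -19/3 in column x2, so x2 enters.

x2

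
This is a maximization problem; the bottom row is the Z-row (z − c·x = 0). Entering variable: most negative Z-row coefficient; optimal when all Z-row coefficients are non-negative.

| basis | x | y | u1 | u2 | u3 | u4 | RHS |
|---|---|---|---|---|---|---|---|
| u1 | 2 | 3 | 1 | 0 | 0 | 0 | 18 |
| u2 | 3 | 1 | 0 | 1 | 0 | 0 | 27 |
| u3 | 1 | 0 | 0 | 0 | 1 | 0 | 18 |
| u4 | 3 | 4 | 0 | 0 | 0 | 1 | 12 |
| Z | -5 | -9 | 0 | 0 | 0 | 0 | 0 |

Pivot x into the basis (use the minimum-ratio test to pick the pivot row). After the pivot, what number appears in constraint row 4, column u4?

1/3

Ratio test on column x — row 1: 18/2 = 9; row 2: 27/3 = 9; row 3: 18/1 = 18; row 4: 12/3 = 4. Minimum is 4 at row 4 (u4 leaves); pivot element 3.
Divide row 4 by 3; eliminate column x from the other rows.
In the new row 4, the u4 entry is the old entry divided by the pivot: 1/3 = 1/3.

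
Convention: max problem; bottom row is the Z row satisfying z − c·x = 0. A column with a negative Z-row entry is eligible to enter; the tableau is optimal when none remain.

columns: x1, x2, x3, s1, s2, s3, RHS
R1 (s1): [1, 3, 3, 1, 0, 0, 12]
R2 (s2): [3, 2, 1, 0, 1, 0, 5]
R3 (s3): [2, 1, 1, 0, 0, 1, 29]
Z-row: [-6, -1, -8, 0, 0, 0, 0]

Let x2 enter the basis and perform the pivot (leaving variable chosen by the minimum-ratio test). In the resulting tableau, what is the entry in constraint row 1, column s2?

-3/2

Ratio test on column x2 — row 1: 12/3 = 4; row 2: 5/2 = 5/2; row 3: 29/1 = 29. Minimum is 5/2 at row 2 (s2 leaves); pivot element 2.
Divide row 2 by 2; eliminate column x2 from the other rows.
Row 1 update in column s2: 0 − 3·(1/2) = -3/2.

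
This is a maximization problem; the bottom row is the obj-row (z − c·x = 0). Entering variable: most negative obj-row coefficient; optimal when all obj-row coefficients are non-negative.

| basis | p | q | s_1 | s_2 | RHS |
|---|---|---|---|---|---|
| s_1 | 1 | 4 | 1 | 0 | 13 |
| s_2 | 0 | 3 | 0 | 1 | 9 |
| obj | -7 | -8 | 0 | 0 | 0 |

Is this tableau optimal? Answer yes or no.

no

The obj-row has a negative entry -8 in column q, so it is not optimal.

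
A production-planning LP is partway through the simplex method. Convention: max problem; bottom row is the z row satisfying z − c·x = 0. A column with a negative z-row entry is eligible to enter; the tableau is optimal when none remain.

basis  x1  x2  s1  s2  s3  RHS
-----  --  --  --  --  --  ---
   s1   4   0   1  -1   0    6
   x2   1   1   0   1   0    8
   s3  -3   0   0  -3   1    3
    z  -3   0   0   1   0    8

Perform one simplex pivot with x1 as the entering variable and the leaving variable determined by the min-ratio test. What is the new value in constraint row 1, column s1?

1/4

Ratio test on column x1 — row 1: 6/4 = 3/2; row 2: 8/1 = 8; row 3: entry -3 ≤ 0. Minimum is 3/2 at row 1 (s1 leaves); pivot element 4.
Divide row 1 by 4; eliminate column x1 from the other rows.
In the new row 1, the s1 entry is the old entry divided by the pivot: 1/4 = 1/4.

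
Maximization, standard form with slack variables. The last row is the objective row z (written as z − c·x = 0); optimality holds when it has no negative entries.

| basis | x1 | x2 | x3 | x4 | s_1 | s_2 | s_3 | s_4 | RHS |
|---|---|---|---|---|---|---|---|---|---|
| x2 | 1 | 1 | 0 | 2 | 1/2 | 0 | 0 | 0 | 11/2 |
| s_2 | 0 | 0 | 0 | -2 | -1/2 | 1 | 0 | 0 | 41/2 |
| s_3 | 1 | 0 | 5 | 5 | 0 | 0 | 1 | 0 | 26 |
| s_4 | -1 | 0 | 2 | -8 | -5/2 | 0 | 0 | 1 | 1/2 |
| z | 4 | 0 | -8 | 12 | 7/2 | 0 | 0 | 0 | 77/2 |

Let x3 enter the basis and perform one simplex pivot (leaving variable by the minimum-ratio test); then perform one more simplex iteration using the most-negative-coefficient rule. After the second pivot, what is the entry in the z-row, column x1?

Ratio test on column x3 — row 1: entry 0 ≤ 0; row 2: entry 0 ≤ 0; row 3: 26/5 = 26/5; row 4: (1/2)/2 = 1/4. Minimum is 1/4 at row 4 (s_4 leaves); pivot element 2.
Divide row 4 by 2; eliminate column x3 from the other rows.
Second iteration: most negative z-row entry is -20 in column x4, so x4 enters.
Ratio test on column x4 — row 1: (11/2)/2 = 11/4; row 2: entry -2 ≤ 0; row 3: (99/4)/25 = 99/100; row 4: entry -4 ≤ 0. Minimum is 99/100 at row 3 (s_3 leaves); pivot element 25.
Divide row 3 by 25; eliminate column x4 from the other rows.
After both pivots, the entry at the z-row, column x1 is 14/5.

14/5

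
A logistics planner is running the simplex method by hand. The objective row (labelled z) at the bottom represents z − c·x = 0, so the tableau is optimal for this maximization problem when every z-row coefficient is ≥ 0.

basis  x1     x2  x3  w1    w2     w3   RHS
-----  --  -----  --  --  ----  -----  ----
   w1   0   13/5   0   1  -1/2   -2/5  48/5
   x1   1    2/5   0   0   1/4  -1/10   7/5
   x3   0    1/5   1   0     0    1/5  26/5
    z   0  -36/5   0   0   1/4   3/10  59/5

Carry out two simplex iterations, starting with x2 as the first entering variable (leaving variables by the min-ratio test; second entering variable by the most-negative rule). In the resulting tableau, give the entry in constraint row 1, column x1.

Ratio test on column x2 — row 1: (48/5)/(13/5) = 48/13; row 2: (7/5)/(2/5) = 7/2; row 3: (26/5)/(1/5) = 26. Minimum is 7/2 at row 2 (x1 leaves); pivot element 2/5.
Divide row 2 by 2/5; eliminate column x2 from the other rows.
Second iteration: most negative z-row entry is -3/2 in column w3, so w3 enters.
Ratio test on column w3 — row 1: (1/2)/(1/4) = 2; row 2: entry -1/4 ≤ 0; row 3: (9/2)/(1/4) = 18. Minimum is 2 at row 1 (w1 leaves); pivot element 1/4.
Divide row 1 by 1/4; eliminate column w3 from the other rows.
After both pivots, the entry at constraint row 1, column x1 is -26.

-26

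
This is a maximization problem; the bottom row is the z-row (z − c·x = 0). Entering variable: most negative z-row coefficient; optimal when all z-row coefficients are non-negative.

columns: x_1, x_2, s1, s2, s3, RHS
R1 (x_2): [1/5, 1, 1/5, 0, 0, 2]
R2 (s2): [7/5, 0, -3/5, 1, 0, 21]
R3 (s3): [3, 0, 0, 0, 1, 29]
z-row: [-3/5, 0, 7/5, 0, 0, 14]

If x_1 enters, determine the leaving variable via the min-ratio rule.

s3

Column x_1 entries and ratios — x_2: 2/(1/5) = 10; s2: 21/(7/5) = 15; s3: 29/3 = 29/3.
Smallest ratio is 29/3 in the row of s3, so s3 leaves.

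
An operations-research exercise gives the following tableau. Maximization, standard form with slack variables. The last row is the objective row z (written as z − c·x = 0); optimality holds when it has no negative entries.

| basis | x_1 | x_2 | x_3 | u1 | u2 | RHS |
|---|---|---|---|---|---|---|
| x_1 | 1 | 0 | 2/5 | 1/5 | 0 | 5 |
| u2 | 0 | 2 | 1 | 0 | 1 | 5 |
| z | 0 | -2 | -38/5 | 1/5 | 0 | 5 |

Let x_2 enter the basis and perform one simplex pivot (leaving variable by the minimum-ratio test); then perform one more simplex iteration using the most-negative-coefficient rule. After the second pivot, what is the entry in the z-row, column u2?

38/5

Ratio test on column x_2 — row 1: entry 0 ≤ 0; row 2: 5/2 = 5/2. Minimum is 5/2 at row 2 (u2 leaves); pivot element 2.
Divide row 2 by 2; eliminate column x_2 from the other rows.
Second iteration: most negative z-row entry is -33/5 in column x_3, so x_3 enters.
Ratio test on column x_3 — row 1: 5/(2/5) = 25/2; row 2: (5/2)/(1/2) = 5. Minimum is 5 at row 2 (x_2 leaves); pivot element 1/2.
Divide row 2 by 1/2; eliminate column x_3 from the other rows.
After both pivots, the entry at the z-row, column u2 is 38/5.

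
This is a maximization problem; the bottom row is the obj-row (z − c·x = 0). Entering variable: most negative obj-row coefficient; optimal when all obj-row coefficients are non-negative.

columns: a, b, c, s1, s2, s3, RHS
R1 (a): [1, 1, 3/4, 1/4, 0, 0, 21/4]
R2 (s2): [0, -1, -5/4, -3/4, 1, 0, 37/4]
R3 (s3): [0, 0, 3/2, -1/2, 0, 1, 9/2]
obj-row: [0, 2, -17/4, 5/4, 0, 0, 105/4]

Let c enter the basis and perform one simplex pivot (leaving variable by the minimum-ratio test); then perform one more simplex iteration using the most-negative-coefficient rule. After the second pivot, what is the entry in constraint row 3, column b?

Ratio test on column c — row 1: (21/4)/(3/4) = 7; row 2: entry -5/4 ≤ 0; row 3: (9/2)/(3/2) = 3. Minimum is 3 at row 3 (s3 leaves); pivot element 3/2.
Divide row 3 by 3/2; eliminate column c from the other rows.
Second iteration: most negative obj-row entry is -1/6 in column s1, so s1 enters.
Ratio test on column s1 — row 1: 3/(1/2) = 6; row 2: entry -7/6 ≤ 0; row 3: entry -1/3 ≤ 0. Minimum is 6 at row 1 (a leaves); pivot element 1/2.
Divide row 1 by 1/2; eliminate column s1 from the other rows.
After both pivots, the entry at constraint row 3, column b is 2/3.

2/3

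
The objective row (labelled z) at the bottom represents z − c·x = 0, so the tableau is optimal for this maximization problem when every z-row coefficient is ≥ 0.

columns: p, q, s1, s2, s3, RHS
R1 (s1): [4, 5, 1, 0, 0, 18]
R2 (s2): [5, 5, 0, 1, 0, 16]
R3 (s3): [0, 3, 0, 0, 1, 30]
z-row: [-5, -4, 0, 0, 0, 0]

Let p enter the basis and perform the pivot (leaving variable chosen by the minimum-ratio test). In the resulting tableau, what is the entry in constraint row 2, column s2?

Ratio test on column p — row 1: 18/4 = 9/2; row 2: 16/5 = 16/5; row 3: entry 0 ≤ 0. Minimum is 16/5 at row 2 (s2 leaves); pivot element 5.
Divide row 2 by 5; eliminate column p from the other rows.
In the new row 2, the s2 entry is the old entry divided by the pivot: 1/5 = 1/5.

1/5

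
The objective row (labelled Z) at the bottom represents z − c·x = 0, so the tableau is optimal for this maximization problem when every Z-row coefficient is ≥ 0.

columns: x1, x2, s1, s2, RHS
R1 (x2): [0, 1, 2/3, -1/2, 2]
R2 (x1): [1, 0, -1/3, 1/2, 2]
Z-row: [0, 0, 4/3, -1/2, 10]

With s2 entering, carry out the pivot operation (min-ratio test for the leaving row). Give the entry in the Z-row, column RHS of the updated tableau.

12

Ratio test on column s2 — row 1: entry -1/2 ≤ 0; row 2: 2/(1/2) = 4. Minimum is 4 at row 2 (x1 leaves); pivot element 1/2.
Divide row 2 by 1/2; eliminate column s2 from the other rows.
Z-row update in column RHS: 10 − (-1/2)·4 = 12.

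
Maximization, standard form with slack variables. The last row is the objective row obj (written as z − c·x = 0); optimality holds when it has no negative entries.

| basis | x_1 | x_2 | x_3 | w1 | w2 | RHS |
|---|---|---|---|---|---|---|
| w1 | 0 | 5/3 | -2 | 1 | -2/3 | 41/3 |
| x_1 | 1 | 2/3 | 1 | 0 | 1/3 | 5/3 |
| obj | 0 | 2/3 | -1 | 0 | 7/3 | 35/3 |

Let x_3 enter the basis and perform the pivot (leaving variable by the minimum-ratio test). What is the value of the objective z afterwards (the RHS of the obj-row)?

40/3

Ratio test on column x_3 — row 1: entry -2 ≤ 0; row 2: (5/3)/1 = 5/3. Minimum is 5/3 at row 2 (x_1 leaves); pivot element 1.
Pivot on row 2; the obj-row RHS becomes 35/3 − (-1)·(5/3) = 40/3.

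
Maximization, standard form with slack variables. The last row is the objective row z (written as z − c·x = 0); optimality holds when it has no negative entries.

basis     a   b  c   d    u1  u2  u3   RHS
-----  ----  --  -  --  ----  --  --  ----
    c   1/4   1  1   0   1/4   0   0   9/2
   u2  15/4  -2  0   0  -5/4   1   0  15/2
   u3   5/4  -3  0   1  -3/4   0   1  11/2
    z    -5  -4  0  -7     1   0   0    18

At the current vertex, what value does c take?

c is basic (row 1); its value is the RHS of that row, 9/2.

9/2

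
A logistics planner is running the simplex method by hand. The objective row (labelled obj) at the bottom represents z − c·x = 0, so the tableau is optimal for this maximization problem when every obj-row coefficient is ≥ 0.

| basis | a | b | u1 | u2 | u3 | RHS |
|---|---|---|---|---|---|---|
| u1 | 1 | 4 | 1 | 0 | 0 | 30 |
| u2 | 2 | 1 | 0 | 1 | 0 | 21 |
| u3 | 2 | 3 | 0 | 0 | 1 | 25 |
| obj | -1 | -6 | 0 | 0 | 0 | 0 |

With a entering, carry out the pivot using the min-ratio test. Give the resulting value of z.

21/2

Ratio test on column a — row 1: 30/1 = 30; row 2: 21/2 = 21/2; row 3: 25/2 = 25/2. Minimum is 21/2 at row 2 (u2 leaves); pivot element 2.
Pivot on row 2; the obj-row RHS becomes 0 − (-1)·(21/2) = 21/2.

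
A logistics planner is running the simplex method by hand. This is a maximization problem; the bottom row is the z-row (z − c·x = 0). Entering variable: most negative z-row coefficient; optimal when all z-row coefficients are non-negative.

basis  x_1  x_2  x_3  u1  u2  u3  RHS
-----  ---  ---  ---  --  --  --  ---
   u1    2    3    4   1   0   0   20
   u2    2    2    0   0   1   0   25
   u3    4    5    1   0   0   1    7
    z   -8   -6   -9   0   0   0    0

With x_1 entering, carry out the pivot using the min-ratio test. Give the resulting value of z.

Ratio test on column x_1 — row 1: 20/2 = 10; row 2: 25/2 = 25/2; row 3: 7/4 = 7/4. Minimum is 7/4 at row 3 (u3 leaves); pivot element 4.
Pivot on row 3; the z-row RHS becomes 0 − (-8)·(7/4) = 14.

14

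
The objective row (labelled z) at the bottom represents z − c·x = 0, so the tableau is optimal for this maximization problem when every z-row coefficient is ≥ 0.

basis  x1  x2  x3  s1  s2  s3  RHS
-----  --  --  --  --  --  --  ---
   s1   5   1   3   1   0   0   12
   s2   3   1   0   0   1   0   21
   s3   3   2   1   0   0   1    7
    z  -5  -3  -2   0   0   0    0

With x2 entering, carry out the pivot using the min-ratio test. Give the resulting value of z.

Ratio test on column x2 — row 1: 12/1 = 12; row 2: 21/1 = 21; row 3: 7/2 = 7/2. Minimum is 7/2 at row 3 (s3 leaves); pivot element 2.
Pivot on row 3; the z-row RHS becomes 0 − (-3)·(7/2) = 21/2.

21/2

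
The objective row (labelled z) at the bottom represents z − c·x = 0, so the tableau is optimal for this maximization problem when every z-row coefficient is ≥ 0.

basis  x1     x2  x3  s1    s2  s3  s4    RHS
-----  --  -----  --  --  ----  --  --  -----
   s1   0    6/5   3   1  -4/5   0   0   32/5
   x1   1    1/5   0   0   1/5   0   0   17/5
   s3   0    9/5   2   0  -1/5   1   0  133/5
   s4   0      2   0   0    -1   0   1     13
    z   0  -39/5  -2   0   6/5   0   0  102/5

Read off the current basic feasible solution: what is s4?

13

s4 is basic (row 4); its value is the RHS of that row, 13.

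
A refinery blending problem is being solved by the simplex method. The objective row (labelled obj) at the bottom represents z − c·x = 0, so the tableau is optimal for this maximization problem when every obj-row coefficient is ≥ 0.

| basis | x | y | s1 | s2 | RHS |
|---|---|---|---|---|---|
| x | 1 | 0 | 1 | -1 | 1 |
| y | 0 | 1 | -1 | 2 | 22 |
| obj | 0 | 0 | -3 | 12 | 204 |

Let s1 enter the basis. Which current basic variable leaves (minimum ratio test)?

x

Column s1 entries and ratios — x: 1/1 = 1; y: -1 ≤ 0, skip.
Smallest ratio is 1 in the row of x, so x leaves.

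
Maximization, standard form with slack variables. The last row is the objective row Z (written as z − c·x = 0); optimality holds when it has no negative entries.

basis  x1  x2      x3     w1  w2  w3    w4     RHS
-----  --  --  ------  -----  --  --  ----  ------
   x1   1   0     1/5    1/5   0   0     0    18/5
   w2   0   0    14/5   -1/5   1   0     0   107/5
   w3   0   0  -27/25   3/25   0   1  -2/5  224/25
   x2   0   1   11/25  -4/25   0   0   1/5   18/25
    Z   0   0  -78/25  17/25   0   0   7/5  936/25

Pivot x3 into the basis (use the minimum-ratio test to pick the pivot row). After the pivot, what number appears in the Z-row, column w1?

Ratio test on column x3 — row 1: (18/5)/(1/5) = 18; row 2: (107/5)/(14/5) = 107/14; row 3: entry -27/25 ≤ 0; row 4: (18/25)/(11/25) = 18/11. Minimum is 18/11 at row 4 (x2 leaves); pivot element 11/25.
Divide row 4 by 11/25; eliminate column x3 from the other rows.
Z-row update in column w1: 17/25 − (-78/25)·(-4/11) = -5/11.

-5/11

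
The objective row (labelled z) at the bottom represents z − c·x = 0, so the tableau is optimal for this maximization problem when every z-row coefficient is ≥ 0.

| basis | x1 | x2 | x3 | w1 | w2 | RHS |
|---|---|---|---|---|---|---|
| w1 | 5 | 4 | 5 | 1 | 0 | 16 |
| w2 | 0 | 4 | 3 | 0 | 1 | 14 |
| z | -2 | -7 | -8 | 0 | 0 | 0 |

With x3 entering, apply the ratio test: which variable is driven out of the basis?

w1

Column x3 entries and ratios — w1: 16/5 = 16/5; w2: 14/3 = 14/3.
Smallest ratio is 16/5 in the row of w1, so w1 leaves.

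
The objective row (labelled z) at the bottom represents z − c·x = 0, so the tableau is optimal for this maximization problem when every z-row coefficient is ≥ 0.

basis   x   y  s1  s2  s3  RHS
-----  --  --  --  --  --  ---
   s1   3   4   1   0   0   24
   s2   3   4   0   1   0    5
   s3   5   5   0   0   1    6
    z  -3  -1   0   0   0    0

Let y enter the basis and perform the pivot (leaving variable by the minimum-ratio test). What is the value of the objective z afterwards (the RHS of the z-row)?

6/5

Ratio test on column y — row 1: 24/4 = 6; row 2: 5/4 = 5/4; row 3: 6/5 = 6/5. Minimum is 6/5 at row 3 (s3 leaves); pivot element 5.
Pivot on row 3; the z-row RHS becomes 0 − (-1)·(6/5) = 6/5.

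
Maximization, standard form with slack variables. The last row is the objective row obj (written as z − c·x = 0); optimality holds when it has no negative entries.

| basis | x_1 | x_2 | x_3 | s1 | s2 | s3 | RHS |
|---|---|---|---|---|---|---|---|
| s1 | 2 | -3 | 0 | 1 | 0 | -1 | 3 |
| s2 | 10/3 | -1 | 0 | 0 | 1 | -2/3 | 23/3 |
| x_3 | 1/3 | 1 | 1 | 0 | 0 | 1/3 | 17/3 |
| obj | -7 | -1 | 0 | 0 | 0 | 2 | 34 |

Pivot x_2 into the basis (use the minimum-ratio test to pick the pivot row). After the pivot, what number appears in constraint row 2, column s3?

Ratio test on column x_2 — row 1: entry -3 ≤ 0; row 2: entry -1 ≤ 0; row 3: (17/3)/1 = 17/3. Minimum is 17/3 at row 3 (x_3 leaves); pivot element 1.
Divide row 3 by 1; eliminate column x_2 from the other rows.
Row 2 update in column s3: -2/3 − (-1)·(1/3) = -1/3.

-1/3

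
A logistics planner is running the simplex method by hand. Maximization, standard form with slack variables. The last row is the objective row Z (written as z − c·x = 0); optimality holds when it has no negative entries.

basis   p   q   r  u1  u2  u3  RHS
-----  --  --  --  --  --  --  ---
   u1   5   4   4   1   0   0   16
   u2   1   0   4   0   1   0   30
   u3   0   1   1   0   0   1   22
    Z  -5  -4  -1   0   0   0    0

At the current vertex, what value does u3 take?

u3 is basic (row 3); its value is the RHS of that row, 22.

22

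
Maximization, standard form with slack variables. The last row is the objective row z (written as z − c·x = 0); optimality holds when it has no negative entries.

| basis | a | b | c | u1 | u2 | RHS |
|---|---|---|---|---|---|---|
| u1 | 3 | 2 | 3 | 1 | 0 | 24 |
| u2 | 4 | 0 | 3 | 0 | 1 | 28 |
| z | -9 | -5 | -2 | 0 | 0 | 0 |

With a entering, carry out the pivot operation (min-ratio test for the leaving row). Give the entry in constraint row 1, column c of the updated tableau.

3/4

Ratio test on column a — row 1: 24/3 = 8; row 2: 28/4 = 7. Minimum is 7 at row 2 (u2 leaves); pivot element 4.
Divide row 2 by 4; eliminate column a from the other rows.
Row 1 update in column c: 3 − 3·(3/4) = 3/4.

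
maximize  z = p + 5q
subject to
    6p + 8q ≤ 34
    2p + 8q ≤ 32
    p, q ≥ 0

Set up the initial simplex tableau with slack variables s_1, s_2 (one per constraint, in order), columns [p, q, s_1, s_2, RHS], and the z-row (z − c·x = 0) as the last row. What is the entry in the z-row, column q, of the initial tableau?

The z-row carries the negated objective coefficients: the q entry is -5.

-5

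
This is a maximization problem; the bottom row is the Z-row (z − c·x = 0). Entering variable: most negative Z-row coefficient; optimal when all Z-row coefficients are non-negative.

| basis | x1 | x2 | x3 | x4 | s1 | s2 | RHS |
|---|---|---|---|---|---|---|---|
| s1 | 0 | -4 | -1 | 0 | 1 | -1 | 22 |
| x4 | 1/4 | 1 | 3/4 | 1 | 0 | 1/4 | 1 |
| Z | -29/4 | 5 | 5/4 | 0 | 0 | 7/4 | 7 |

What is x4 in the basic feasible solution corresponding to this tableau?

1

x4 is basic (row 2); its value is the RHS of that row, 1.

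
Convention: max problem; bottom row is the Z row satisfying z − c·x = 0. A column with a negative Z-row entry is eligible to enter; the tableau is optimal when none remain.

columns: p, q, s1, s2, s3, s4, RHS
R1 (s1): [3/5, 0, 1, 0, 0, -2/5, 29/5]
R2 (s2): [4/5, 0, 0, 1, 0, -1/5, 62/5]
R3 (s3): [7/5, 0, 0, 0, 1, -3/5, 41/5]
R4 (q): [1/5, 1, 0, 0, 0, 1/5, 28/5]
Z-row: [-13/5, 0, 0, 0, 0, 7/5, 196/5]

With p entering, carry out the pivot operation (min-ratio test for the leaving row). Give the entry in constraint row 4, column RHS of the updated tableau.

31/7

Ratio test on column p — row 1: (29/5)/(3/5) = 29/3; row 2: (62/5)/(4/5) = 31/2; row 3: (41/5)/(7/5) = 41/7; row 4: (28/5)/(1/5) = 28. Minimum is 41/7 at row 3 (s3 leaves); pivot element 7/5.
Divide row 3 by 7/5; eliminate column p from the other rows.
Row 4 update in column RHS: 28/5 − (1/5)·(41/7) = 31/7.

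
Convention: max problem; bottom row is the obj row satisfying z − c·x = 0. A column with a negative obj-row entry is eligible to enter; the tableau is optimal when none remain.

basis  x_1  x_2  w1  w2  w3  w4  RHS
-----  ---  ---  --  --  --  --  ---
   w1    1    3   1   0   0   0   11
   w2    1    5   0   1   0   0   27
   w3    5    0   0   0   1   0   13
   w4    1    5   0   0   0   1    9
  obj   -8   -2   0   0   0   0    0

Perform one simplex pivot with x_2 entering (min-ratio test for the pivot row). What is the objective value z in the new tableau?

18/5

Ratio test on column x_2 — row 1: 11/3 = 11/3; row 2: 27/5 = 27/5; row 3: entry 0 ≤ 0; row 4: 9/5 = 9/5. Minimum is 9/5 at row 4 (w4 leaves); pivot element 5.
Pivot on row 4; the obj-row RHS becomes 0 − (-2)·(9/5) = 18/5.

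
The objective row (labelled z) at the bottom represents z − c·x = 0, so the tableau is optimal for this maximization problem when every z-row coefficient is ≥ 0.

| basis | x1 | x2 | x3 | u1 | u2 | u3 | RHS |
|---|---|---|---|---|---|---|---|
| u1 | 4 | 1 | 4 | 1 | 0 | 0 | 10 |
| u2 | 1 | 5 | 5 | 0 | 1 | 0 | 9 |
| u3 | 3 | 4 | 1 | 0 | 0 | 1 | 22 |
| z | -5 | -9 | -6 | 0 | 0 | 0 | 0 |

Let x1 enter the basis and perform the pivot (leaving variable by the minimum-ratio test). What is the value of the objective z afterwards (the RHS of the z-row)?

25/2

Ratio test on column x1 — row 1: 10/4 = 5/2; row 2: 9/1 = 9; row 3: 22/3 = 22/3. Minimum is 5/2 at row 1 (u1 leaves); pivot element 4.
Pivot on row 1; the z-row RHS becomes 0 − (-5)·(5/2) = 25/2.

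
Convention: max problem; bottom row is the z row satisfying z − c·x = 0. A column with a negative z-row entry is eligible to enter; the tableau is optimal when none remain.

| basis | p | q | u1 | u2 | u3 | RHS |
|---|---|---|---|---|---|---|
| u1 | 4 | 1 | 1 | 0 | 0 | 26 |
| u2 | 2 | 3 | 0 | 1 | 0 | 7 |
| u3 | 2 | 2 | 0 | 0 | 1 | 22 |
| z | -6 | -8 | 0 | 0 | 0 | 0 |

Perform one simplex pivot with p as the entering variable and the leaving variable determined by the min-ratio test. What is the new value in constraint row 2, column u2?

1/2

Ratio test on column p — row 1: 26/4 = 13/2; row 2: 7/2 = 7/2; row 3: 22/2 = 11. Minimum is 7/2 at row 2 (u2 leaves); pivot element 2.
Divide row 2 by 2; eliminate column p from the other rows.
In the new row 2, the u2 entry is the old entry divided by the pivot: 1/2 = 1/2.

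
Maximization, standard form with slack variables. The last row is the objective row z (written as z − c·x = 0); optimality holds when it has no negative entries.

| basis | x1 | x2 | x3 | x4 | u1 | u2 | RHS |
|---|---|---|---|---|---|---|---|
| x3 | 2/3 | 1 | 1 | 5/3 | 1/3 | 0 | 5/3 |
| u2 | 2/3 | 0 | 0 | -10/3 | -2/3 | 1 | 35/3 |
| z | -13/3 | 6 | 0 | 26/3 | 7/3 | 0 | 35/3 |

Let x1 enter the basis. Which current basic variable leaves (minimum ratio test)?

Column x1 entries and ratios — x3: (5/3)/(2/3) = 5/2; u2: (35/3)/(2/3) = 35/2.
Smallest ratio is 5/2 in the row of x3, so x3 leaves.

x3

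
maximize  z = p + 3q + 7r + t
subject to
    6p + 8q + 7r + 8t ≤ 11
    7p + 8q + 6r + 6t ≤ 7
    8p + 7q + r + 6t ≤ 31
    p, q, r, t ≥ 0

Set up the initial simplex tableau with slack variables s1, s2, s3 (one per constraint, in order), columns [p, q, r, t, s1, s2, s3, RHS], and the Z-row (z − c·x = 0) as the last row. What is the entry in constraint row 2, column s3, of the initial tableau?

Slack s3 belongs to constraint 3; its column is the unit vector e_3, so the entry in row 2 is 0.

0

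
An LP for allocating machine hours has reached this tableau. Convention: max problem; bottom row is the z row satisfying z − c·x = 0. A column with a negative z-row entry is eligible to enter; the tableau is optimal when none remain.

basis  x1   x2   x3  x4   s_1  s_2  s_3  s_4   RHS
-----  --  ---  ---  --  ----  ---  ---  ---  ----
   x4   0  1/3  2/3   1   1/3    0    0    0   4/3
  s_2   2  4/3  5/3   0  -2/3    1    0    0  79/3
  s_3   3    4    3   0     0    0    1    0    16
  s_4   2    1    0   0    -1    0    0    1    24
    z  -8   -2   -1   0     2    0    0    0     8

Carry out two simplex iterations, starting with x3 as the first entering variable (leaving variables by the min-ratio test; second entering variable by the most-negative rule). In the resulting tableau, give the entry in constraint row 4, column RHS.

Ratio test on column x3 — row 1: (4/3)/(2/3) = 2; row 2: (79/3)/(5/3) = 79/5; row 3: 16/3 = 16/3; row 4: entry 0 ≤ 0. Minimum is 2 at row 1 (x4 leaves); pivot element 2/3.
Divide row 1 by 2/3; eliminate column x3 from the other rows.
Second iteration: most negative z-row entry is -8 in column x1, so x1 enters.
Ratio test on column x1 — row 1: entry 0 ≤ 0; row 2: 23/2 = 23/2; row 3: 10/3 = 10/3; row 4: 24/2 = 12. Minimum is 10/3 at row 3 (s_3 leaves); pivot element 3.
Divide row 3 by 3; eliminate column x1 from the other rows.
After both pivots, the entry at constraint row 4, column RHS is 52/3.

52/3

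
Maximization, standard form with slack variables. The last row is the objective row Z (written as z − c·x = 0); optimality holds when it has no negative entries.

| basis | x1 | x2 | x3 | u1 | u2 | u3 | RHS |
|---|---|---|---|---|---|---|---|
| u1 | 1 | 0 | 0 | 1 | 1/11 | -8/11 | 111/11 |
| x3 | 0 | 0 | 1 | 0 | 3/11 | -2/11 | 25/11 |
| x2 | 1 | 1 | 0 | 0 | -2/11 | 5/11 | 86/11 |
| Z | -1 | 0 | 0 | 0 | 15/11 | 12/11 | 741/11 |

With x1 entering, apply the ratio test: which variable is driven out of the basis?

Column x1 entries and ratios — u1: (111/11)/1 = 111/11; x3: 0 ≤ 0, skip; x2: (86/11)/1 = 86/11.
Smallest ratio is 86/11 in the row of x2, so x2 leaves.

x2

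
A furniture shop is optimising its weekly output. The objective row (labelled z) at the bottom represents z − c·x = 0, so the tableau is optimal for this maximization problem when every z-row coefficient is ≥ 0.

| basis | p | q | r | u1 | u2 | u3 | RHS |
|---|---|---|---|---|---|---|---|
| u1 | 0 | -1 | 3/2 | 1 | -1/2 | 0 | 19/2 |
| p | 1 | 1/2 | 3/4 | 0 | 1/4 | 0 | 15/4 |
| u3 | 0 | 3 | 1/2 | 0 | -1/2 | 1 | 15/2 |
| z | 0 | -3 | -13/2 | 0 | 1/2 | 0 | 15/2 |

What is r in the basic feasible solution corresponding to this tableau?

0

r is not in the basis, so in the current basic feasible solution r = 0.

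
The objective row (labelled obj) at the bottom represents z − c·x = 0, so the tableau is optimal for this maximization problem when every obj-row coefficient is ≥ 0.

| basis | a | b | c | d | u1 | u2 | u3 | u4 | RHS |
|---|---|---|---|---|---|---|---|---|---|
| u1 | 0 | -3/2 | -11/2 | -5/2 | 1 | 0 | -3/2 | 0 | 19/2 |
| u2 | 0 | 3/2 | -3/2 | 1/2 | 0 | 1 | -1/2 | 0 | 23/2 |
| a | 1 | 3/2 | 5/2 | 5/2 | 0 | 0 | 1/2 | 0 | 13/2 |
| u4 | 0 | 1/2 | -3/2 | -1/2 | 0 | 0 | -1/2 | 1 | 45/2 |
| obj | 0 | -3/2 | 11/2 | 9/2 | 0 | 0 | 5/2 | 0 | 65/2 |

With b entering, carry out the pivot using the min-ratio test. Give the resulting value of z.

Ratio test on column b — row 1: entry -3/2 ≤ 0; row 2: (23/2)/(3/2) = 23/3; row 3: (13/2)/(3/2) = 13/3; row 4: (45/2)/(1/2) = 45. Minimum is 13/3 at row 3 (a leaves); pivot element 3/2.
Pivot on row 3; the obj-row RHS becomes 65/2 − (-3/2)·(13/3) = 39.

39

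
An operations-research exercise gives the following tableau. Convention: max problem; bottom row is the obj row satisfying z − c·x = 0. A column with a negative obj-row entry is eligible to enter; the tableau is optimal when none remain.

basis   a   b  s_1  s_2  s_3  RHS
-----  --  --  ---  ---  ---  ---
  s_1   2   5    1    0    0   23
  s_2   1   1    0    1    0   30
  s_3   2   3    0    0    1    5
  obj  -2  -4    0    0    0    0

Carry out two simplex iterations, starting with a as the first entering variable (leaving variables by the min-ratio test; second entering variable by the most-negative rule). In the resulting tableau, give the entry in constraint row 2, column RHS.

Ratio test on column a — row 1: 23/2 = 23/2; row 2: 30/1 = 30; row 3: 5/2 = 5/2. Minimum is 5/2 at row 3 (s_3 leaves); pivot element 2.
Divide row 3 by 2; eliminate column a from the other rows.
Second iteration: most negative obj-row entry is -1 in column b, so b enters.
Ratio test on column b — row 1: 18/2 = 9; row 2: entry -1/2 ≤ 0; row 3: (5/2)/(3/2) = 5/3. Minimum is 5/3 at row 3 (a leaves); pivot element 3/2.
Divide row 3 by 3/2; eliminate column b from the other rows.
After both pivots, the entry at constraint row 2, column RHS is 85/3.

85/3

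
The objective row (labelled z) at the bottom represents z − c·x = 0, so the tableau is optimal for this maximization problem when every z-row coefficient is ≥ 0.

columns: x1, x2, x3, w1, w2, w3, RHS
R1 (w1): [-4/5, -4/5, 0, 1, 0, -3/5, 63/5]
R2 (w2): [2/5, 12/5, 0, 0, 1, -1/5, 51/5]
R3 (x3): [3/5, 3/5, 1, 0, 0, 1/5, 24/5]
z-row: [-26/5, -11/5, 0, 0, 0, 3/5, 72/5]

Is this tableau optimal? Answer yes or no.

no

The z-row has a negative entry -26/5 in column x1, so it is not optimal.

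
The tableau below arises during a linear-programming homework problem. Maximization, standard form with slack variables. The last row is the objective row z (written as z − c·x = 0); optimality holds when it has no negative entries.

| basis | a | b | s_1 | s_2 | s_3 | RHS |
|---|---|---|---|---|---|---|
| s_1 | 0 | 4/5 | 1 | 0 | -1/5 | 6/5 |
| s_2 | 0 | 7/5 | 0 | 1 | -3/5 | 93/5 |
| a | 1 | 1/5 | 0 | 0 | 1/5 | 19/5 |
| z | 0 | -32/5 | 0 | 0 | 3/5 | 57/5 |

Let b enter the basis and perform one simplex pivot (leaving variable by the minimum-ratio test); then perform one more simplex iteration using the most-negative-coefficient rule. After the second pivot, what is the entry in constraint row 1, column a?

Ratio test on column b — row 1: (6/5)/(4/5) = 3/2; row 2: (93/5)/(7/5) = 93/7; row 3: (19/5)/(1/5) = 19. Minimum is 3/2 at row 1 (s_1 leaves); pivot element 4/5.
Divide row 1 by 4/5; eliminate column b from the other rows.
Second iteration: most negative z-row entry is -1 in column s_3, so s_3 enters.
Ratio test on column s_3 — row 1: entry -1/4 ≤ 0; row 2: entry -1/4 ≤ 0; row 3: (7/2)/(1/4) = 14. Minimum is 14 at row 3 (a leaves); pivot element 1/4.
Divide row 3 by 1/4; eliminate column s_3 from the other rows.
After both pivots, the entry at constraint row 1, column a is 1.

1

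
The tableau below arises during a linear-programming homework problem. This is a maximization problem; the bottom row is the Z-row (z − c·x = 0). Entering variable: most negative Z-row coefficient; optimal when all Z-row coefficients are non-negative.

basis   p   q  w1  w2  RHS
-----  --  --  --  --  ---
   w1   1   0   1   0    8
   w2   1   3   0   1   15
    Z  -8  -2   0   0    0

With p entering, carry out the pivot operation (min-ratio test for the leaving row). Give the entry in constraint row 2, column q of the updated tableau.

3

Ratio test on column p — row 1: 8/1 = 8; row 2: 15/1 = 15. Minimum is 8 at row 1 (w1 leaves); pivot element 1.
Divide row 1 by 1; eliminate column p from the other rows.
Row 2 update in column q: 3 − 1·0 = 3.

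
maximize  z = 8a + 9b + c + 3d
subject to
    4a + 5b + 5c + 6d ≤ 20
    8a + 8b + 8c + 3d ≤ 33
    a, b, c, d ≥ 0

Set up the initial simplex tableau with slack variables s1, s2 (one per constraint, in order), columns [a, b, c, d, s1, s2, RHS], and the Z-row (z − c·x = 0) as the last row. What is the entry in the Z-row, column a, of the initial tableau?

-8

The Z-row carries the negated objective coefficients: the a entry is -8.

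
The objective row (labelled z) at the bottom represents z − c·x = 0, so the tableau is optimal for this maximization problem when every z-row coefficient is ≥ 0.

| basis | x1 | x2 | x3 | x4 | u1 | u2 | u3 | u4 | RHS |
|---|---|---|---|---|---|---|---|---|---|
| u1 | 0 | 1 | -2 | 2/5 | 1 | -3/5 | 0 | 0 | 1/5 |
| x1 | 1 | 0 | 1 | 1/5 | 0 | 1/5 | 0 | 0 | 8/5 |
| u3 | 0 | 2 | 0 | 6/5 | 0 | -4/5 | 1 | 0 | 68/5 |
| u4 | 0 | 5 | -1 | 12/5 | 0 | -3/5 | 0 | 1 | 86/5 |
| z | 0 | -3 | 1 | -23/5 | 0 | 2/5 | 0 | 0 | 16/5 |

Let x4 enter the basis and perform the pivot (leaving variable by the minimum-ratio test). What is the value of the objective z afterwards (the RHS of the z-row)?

Ratio test on column x4 — row 1: (1/5)/(2/5) = 1/2; row 2: (8/5)/(1/5) = 8; row 3: (68/5)/(6/5) = 34/3; row 4: (86/5)/(12/5) = 43/6. Minimum is 1/2 at row 1 (u1 leaves); pivot element 2/5.
Pivot on row 1; the z-row RHS becomes 16/5 − (-23/5)·(1/2) = 11/2.

11/2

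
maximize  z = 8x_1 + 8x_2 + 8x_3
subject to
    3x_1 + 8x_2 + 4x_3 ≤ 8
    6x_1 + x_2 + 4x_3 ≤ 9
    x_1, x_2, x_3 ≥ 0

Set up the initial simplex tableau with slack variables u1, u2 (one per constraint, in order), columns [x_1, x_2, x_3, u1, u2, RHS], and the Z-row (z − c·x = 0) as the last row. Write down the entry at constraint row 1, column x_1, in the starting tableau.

Constraint 1 has coefficient 3 on x_1.

3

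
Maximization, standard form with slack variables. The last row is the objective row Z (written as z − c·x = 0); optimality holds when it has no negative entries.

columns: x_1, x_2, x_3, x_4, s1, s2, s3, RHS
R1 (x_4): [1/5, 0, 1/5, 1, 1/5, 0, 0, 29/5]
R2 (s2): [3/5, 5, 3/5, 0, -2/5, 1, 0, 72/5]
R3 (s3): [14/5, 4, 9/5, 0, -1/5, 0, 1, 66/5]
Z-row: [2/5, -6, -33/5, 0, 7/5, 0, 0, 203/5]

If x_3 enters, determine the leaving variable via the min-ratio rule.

Column x_3 entries and ratios — x_4: (29/5)/(1/5) = 29; s2: (72/5)/(3/5) = 24; s3: (66/5)/(9/5) = 22/3.
Smallest ratio is 22/3 in the row of s3, so s3 leaves.

s3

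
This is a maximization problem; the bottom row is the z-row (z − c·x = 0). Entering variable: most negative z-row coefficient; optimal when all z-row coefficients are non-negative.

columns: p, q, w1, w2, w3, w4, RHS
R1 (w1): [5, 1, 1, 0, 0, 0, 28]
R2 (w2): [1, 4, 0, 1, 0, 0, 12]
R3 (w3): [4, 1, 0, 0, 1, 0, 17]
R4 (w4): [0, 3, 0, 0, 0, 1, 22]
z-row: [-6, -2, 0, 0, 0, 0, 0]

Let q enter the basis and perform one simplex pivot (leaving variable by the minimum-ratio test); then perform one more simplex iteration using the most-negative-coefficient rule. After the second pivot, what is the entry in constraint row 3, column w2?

-1/15

Ratio test on column q — row 1: 28/1 = 28; row 2: 12/4 = 3; row 3: 17/1 = 17; row 4: 22/3 = 22/3. Minimum is 3 at row 2 (w2 leaves); pivot element 4.
Divide row 2 by 4; eliminate column q from the other rows.
Second iteration: most negative z-row entry is -11/2 in column p, so p enters.
Ratio test on column p — row 1: 25/(19/4) = 100/19; row 2: 3/(1/4) = 12; row 3: 14/(15/4) = 56/15; row 4: entry -3/4 ≤ 0. Minimum is 56/15 at row 3 (w3 leaves); pivot element 15/4.
Divide row 3 by 15/4; eliminate column p from the other rows.
After both pivots, the entry at constraint row 3, column w2 is -1/15.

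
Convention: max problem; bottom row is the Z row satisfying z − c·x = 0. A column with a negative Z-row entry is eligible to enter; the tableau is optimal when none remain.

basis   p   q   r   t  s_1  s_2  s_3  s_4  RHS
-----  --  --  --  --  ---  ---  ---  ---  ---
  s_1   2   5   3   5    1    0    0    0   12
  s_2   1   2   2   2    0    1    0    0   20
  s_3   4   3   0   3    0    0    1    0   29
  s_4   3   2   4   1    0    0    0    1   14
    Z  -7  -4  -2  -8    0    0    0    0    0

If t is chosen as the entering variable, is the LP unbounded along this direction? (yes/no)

Column t has positive entries in row(s) 1, 2, 3, 4, so the ratio test bounds it — not unbounded.

no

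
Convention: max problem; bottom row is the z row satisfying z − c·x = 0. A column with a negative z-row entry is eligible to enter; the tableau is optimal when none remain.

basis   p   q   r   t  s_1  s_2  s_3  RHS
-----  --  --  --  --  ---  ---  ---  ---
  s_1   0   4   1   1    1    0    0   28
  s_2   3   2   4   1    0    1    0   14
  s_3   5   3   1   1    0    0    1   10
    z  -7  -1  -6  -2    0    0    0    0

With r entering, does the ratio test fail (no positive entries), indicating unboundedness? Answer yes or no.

Column r has positive entries in row(s) 1, 2, 3, so the ratio test bounds it — not unbounded.

no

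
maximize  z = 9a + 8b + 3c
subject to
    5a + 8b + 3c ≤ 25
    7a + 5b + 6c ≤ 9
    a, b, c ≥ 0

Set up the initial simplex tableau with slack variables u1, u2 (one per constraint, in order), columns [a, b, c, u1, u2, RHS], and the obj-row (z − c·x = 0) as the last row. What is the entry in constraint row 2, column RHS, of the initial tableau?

9

The RHS of constraint 2 is b_2 = 9.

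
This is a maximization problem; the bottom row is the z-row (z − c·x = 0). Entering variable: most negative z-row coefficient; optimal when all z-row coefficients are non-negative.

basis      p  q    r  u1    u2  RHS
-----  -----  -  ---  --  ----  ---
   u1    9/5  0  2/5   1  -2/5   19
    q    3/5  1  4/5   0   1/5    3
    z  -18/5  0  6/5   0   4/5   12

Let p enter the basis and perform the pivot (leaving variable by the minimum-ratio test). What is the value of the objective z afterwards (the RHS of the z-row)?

Ratio test on column p — row 1: 19/(9/5) = 95/9; row 2: 3/(3/5) = 5. Minimum is 5 at row 2 (q leaves); pivot element 3/5.
Pivot on row 2; the z-row RHS becomes 12 − (-18/5)·5 = 30.

30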